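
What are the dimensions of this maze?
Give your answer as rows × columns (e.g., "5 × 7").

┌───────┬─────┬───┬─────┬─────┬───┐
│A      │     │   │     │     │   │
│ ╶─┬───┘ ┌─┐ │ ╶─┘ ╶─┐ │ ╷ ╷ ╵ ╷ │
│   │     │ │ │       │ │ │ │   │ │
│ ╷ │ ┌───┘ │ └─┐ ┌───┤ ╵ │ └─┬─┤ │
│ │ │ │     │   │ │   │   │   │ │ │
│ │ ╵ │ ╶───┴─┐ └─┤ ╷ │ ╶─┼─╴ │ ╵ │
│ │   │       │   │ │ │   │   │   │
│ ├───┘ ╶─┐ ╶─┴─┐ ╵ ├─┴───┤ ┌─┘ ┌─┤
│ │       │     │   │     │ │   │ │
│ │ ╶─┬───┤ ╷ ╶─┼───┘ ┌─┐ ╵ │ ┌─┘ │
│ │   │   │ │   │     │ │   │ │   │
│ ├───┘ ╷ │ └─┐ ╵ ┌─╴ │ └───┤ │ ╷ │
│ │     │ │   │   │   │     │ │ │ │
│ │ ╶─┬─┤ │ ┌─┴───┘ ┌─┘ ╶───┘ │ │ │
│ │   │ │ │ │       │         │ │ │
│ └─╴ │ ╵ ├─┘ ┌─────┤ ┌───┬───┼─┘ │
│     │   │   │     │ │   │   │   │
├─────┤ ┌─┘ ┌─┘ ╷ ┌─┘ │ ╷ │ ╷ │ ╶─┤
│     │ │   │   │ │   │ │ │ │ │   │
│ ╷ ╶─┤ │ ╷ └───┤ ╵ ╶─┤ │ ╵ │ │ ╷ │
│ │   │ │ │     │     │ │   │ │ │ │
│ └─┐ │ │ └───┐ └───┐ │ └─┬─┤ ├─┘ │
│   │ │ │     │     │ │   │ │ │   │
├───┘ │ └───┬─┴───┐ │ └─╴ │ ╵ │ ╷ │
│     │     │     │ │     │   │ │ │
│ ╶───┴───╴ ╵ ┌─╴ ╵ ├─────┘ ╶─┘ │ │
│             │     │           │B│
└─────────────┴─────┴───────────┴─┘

Counting the maze dimensions:
Rows (vertical): 14
Columns (horizontal): 17
Dimensions: 14 × 17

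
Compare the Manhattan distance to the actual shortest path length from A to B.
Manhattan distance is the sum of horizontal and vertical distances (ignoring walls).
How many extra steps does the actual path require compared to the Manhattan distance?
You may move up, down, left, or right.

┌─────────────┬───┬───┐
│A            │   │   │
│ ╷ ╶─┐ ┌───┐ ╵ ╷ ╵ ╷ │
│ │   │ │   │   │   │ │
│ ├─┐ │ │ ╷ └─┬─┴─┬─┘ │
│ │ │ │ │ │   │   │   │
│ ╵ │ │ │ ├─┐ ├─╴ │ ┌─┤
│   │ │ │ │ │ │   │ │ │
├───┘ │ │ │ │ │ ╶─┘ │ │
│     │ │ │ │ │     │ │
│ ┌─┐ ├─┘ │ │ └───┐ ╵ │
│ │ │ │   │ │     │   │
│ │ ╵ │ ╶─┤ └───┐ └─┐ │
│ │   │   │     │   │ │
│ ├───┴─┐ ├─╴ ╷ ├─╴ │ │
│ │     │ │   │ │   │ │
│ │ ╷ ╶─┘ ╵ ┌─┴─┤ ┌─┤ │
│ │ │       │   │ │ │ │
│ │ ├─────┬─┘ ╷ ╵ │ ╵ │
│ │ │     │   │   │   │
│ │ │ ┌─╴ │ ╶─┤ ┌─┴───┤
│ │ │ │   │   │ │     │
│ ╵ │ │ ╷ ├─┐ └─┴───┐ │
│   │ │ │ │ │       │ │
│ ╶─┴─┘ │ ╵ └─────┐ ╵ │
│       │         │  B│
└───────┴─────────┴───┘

Manhattan distance: |12 - 0| + |10 - 0| = 22
Actual path length: 60
Extra steps: 60 - 22 = 38

Solution:

┌─────────────┬───┬───┐
│A ↓          │   │   │
│ ╷ ╶─┐ ┌───┐ ╵ ╷ ╵ ╷ │
│ │↳ ↓│ │↱ ↓│   │   │ │
│ ├─┐ │ │ ╷ └─┬─┴─┬─┘ │
│ │ │↓│ │↑│↳ ↓│   │   │
│ ╵ │ │ │ ├─┐ ├─╴ │ ┌─┤
│   │↓│ │↑│ │↓│   │ │ │
├───┘ │ │ │ │ │ ╶─┘ │ │
│↓ ← ↲│ │↑│ │↓│     │ │
│ ┌─┐ ├─┘ │ │ └───┐ ╵ │
│↓│ │ │↱ ↑│ │↳ → ↓│   │
│ │ ╵ │ ╶─┤ └───┐ └─┐ │
│↓│   │↑ ↰│     │↳ ↓│ │
│ ├───┴─┐ ├─╴ ╷ ├─╴ │ │
│↓│↱ ↓  │↑│   │ │↓ ↲│ │
│ │ ╷ ╶─┘ ╵ ┌─┴─┤ ┌─┤ │
│↓│↑│↳ → ↑  │↓ ↰│↓│ │ │
│ │ ├─────┬─┘ ╷ ╵ │ ╵ │
│↓│↑│     │↓ ↲│↑ ↲│   │
│ │ │ ┌─╴ │ ╶─┤ ┌─┴───┤
│↓│↑│ │   │↳ ↓│ │     │
│ ╵ │ │ ╷ ├─┐ └─┴───┐ │
│↳ ↑│ │ │ │ │↳ → → ↓│ │
│ ╶─┴─┘ │ ╵ └─────┐ ╵ │
│       │         │↳ B│
└───────┴─────────┴───┘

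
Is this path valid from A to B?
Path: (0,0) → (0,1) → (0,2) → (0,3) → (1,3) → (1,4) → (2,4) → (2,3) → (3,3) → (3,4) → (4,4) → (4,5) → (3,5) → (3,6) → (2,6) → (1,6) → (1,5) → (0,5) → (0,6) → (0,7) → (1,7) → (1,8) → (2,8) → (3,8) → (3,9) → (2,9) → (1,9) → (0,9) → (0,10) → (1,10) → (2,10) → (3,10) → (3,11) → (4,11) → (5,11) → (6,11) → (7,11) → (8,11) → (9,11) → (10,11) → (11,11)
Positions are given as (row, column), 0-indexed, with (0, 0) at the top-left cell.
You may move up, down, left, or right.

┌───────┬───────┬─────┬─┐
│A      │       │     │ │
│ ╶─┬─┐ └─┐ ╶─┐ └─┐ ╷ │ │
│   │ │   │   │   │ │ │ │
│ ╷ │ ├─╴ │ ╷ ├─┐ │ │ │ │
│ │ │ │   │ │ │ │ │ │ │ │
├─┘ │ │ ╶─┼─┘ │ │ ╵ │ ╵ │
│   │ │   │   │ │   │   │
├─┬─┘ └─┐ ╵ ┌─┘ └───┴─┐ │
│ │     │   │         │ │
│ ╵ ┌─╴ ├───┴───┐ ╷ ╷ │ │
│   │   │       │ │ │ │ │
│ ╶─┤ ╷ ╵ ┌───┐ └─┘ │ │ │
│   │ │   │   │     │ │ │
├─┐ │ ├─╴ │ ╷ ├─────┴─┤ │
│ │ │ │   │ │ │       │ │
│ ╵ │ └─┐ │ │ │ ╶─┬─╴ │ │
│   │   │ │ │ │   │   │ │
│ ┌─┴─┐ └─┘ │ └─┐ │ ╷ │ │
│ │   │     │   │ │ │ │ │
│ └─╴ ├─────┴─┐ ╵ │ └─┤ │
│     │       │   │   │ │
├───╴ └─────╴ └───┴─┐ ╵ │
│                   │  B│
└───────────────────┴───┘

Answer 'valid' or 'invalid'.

Checking path validity:
Result: All consecutive moves are passable.

valid

Correct solution:

┌───────┬───────┬─────┬─┐
│A → → ↓│  ↱ → ↓│  ↱ ↓│ │
│ ╶─┬─┐ └─┐ ╶─┐ └─┐ ╷ │ │
│   │ │↳ ↓│↑ ↰│↳ ↓│↑│↓│ │
│ ╷ │ ├─╴ │ ╷ ├─┐ │ │ │ │
│ │ │ │↓ ↲│ │↑│ │↓│↑│↓│ │
├─┘ │ │ ╶─┼─┘ │ │ ╵ │ ╵ │
│   │ │↳ ↓│↱ ↑│ │↳ ↑│↳ ↓│
├─┬─┘ └─┐ ╵ ┌─┘ └───┴─┐ │
│ │     │↳ ↑│         │↓│
│ ╵ ┌─╴ ├───┴───┐ ╷ ╷ │ │
│   │   │       │ │ │ │↓│
│ ╶─┤ ╷ ╵ ┌───┐ └─┘ │ │ │
│   │ │   │   │     │ │↓│
├─┐ │ ├─╴ │ ╷ ├─────┴─┤ │
│ │ │ │   │ │ │       │↓│
│ ╵ │ └─┐ │ │ │ ╶─┬─╴ │ │
│   │   │ │ │ │   │   │↓│
│ ┌─┴─┐ └─┘ │ └─┐ │ ╷ │ │
│ │   │     │   │ │ │ │↓│
│ └─╴ ├─────┴─┐ ╵ │ └─┤ │
│     │       │   │   │↓│
├───╴ └─────╴ └───┴─┐ ╵ │
│                   │  B│
└───────────────────┴───┘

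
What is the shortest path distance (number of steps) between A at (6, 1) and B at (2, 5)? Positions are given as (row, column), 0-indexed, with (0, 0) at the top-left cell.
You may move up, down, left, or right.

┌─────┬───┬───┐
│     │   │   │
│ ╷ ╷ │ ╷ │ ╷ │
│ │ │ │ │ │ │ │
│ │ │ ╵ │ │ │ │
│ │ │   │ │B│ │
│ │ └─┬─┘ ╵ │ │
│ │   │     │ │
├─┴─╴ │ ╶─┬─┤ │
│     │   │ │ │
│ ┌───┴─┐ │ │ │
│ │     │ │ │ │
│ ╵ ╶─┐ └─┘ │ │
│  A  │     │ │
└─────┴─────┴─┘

Finding path from (6, 1) to (2, 5):
Path: (6,1) → (6,0) → (5,0) → (4,0) → (4,1) → (4,2) → (3,2) → (3,1) → (2,1) → (1,1) → (0,1) → (0,2) → (1,2) → (2,2) → (2,3) → (1,3) → (0,3) → (0,4) → (1,4) → (2,4) → (3,4) → (3,5) → (2,5)
Distance: 22 steps

Solution:

┌─────┬───┬───┐
│  ↱ ↓│↱ ↓│   │
│ ╷ ╷ │ ╷ │ ╷ │
│ │↑│↓│↑│↓│ │ │
│ │ │ ╵ │ │ │ │
│ │↑│↳ ↑│↓│B│ │
│ │ └─┬─┘ ╵ │ │
│ │↑ ↰│  ↳ ↑│ │
├─┴─╴ │ ╶─┬─┤ │
│↱ → ↑│   │ │ │
│ ┌───┴─┐ │ │ │
│↑│     │ │ │ │
│ ╵ ╶─┐ └─┘ │ │
│↑ A  │     │ │
└─────┴─────┴─┘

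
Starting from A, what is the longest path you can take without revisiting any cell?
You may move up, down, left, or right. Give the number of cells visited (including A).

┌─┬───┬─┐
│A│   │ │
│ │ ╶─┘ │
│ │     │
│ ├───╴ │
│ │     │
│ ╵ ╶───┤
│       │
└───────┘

Finding longest simple path using DFS:
Start: (0, 0)
Longest path visits 13 cells
Path: A → down → down → down → right → up → right → right → up → left → left → up → right

Solution:

┌─┬───┬─┐
│A│↱ B│ │
│ │ ╶─┘ │
│↓│↑ ← ↰│
│ ├───╴ │
│↓│↱ → ↑│
│ ╵ ╶───┤
│↳ ↑    │
└───────┘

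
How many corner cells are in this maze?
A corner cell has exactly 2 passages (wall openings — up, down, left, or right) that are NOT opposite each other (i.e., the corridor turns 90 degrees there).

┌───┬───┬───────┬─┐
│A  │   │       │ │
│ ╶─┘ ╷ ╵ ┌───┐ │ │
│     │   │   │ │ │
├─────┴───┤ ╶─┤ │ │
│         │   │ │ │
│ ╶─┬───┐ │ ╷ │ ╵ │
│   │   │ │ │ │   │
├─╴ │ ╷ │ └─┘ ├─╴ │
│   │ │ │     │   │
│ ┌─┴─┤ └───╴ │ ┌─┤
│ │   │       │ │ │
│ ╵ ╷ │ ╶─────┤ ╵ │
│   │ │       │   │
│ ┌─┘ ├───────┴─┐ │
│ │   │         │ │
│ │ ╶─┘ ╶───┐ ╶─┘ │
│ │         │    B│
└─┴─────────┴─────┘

Counting corner cells (2 non-opposite passages):
Total corners: 35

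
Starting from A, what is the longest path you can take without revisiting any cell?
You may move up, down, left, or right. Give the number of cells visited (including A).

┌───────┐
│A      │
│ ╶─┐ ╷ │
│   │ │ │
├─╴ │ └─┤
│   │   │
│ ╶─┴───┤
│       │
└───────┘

Finding longest simple path using DFS:
Start: (0, 0)
Longest path visits 9 cells
Path: A → down → right → down → left → down → right → right → right

Solution:

┌───────┐
│A      │
│ ╶─┐ ╷ │
│↳ ↓│ │ │
├─╴ │ └─┤
│↓ ↲│   │
│ ╶─┴───┤
│↳ → → B│
└───────┘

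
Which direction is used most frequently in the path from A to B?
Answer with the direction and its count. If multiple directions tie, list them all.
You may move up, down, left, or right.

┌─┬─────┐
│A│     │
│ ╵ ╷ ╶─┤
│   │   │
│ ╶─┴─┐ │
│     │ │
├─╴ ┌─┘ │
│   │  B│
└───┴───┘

Directions: down, right, up, right, down, right, down, down
Counts: {'down': 4, 'right': 3, 'up': 1}
Most common: down (4 times)

Solution:

┌─┬─────┐
│A│↱ ↓  │
│ ╵ ╷ ╶─┤
│↳ ↑│↳ ↓│
│ ╶─┴─┐ │
│     │↓│
├─╴ ┌─┘ │
│   │  B│
└───┴───┘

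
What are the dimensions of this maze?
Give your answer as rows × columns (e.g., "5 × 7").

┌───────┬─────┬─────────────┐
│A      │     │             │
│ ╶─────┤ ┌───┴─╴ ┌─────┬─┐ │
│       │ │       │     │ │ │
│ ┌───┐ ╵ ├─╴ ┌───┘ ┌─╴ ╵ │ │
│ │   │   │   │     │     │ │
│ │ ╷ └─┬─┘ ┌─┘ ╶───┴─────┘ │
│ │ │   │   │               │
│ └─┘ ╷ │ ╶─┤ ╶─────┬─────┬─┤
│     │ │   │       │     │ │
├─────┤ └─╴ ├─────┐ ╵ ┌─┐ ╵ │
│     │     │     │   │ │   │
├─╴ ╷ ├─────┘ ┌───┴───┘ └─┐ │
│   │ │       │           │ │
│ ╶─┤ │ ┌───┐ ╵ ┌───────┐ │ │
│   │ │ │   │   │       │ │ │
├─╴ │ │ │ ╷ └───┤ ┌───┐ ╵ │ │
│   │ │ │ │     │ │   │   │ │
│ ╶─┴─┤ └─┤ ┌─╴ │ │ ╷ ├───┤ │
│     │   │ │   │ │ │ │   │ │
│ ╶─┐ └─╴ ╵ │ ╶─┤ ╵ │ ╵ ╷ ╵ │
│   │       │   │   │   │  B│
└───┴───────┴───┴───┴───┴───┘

Counting the maze dimensions:
Rows (vertical): 11
Columns (horizontal): 14
Dimensions: 11 × 14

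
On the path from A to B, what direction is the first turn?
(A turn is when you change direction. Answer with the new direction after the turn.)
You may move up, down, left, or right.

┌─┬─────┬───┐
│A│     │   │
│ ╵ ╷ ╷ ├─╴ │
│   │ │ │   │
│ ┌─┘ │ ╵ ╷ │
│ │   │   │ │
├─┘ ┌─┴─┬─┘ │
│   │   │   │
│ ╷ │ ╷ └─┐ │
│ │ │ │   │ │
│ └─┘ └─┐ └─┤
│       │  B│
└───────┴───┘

Directions: down, right, up, right, down, down, left, down, left, down, down, right, right, up, up, right, down, right, down, right
First turn direction: right

Solution:

┌─┬─────┬───┐
│A│↱ ↓  │   │
│ ╵ ╷ ╷ ├─╴ │
│↳ ↑│↓│ │   │
│ ┌─┘ │ ╵ ╷ │
│ │↓ ↲│   │ │
├─┘ ┌─┴─┬─┘ │
│↓ ↲│↱ ↓│   │
│ ╷ │ ╷ └─┐ │
│↓│ │↑│↳ ↓│ │
│ └─┘ └─┐ └─┤
│↳ → ↑  │↳ B│
└───────┴───┘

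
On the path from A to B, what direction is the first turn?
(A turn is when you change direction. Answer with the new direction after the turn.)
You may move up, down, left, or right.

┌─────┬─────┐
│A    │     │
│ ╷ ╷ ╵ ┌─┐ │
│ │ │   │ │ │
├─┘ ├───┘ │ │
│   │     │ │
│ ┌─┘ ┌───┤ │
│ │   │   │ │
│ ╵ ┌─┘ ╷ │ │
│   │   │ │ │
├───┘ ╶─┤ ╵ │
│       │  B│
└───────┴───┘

Directions: right, right, down, right, up, right, right, down, down, down, down, down
First turn direction: down

Solution:

┌─────┬─────┐
│A → ↓│↱ → ↓│
│ ╷ ╷ ╵ ┌─┐ │
│ │ │↳ ↑│ │↓│
├─┘ ├───┘ │ │
│   │     │↓│
│ ┌─┘ ┌───┤ │
│ │   │   │↓│
│ ╵ ┌─┘ ╷ │ │
│   │   │ │↓│
├───┘ ╶─┤ ╵ │
│       │  B│
└───────┴───┘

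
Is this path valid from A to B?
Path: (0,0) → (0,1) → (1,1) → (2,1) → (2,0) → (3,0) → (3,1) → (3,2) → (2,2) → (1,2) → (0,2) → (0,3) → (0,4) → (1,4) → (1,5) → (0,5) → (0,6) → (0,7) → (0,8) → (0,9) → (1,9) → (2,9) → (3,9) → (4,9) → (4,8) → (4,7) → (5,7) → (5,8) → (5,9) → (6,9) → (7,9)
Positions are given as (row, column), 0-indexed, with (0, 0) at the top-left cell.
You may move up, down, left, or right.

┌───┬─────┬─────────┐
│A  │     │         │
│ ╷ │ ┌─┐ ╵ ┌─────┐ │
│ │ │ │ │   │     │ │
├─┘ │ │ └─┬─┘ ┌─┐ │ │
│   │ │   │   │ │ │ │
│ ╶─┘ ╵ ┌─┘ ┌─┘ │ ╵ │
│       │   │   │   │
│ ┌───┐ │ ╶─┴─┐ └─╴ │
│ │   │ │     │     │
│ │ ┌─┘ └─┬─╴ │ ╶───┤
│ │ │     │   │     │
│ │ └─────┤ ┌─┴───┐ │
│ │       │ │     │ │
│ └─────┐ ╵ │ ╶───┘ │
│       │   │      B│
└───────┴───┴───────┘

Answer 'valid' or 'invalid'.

Checking path validity:
Result: All consecutive moves are passable.

valid

Correct solution:

┌───┬─────┬─────────┐
│A ↓│↱ → ↓│↱ → → → ↓│
│ ╷ │ ┌─┐ ╵ ┌─────┐ │
│ │↓│↑│ │↳ ↑│     │↓│
├─┘ │ │ └─┬─┘ ┌─┐ │ │
│↓ ↲│↑│   │   │ │ │↓│
│ ╶─┘ ╵ ┌─┘ ┌─┘ │ ╵ │
│↳ → ↑  │   │   │  ↓│
│ ┌───┐ │ ╶─┴─┐ └─╴ │
│ │   │ │     │↓ ← ↲│
│ │ ┌─┘ └─┬─╴ │ ╶───┤
│ │ │     │   │↳ → ↓│
│ │ └─────┤ ┌─┴───┐ │
│ │       │ │     │↓│
│ └─────┐ ╵ │ ╶───┘ │
│       │   │      B│
└───────┴───┴───────┘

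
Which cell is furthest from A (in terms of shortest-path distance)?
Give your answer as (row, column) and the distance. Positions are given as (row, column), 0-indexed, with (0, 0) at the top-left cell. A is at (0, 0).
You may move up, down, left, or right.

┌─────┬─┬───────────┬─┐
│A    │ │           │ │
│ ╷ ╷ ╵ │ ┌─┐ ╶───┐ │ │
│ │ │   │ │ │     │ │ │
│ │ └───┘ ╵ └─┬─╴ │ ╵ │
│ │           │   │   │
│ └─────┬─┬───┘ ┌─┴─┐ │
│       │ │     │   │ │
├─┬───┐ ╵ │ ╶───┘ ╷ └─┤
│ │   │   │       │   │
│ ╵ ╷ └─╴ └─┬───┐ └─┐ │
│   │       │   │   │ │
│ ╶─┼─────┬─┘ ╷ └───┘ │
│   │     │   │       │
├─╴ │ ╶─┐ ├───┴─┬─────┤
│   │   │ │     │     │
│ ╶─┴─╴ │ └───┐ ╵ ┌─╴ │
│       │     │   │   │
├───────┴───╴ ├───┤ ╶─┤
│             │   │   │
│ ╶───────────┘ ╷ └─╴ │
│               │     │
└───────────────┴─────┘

Computing BFS distances from A to all cells:
Furthest cell: (7, 5)
Distance: 64 steps

Path from A to the furthest cell:

┌─────┬─┬───────────┬─┐
│A    │ │           │ │
│ ╷ ╷ ╵ │ ┌─┐ ╶───┐ │ │
│↓│ │   │ │ │     │ │ │
│ │ └───┘ ╵ └─┬─╴ │ ╵ │
│↓│           │   │   │
│ └─────┬─┬───┘ ┌─┴─┐ │
│↳ → → ↓│ │     │   │ │
├─┬───┐ ╵ │ ╶───┘ ╷ └─┤
│ │↓ ↰│↳ ↓│       │   │
│ ╵ ╷ └─╴ └─┬───┐ └─┐ │
│↓ ↲│↑ ← ↲  │   │   │ │
│ ╶─┼─────┬─┘ ╷ └───┘ │
│↳ ↓│↱ → ↓│   │       │
├─╴ │ ╶─┐ ├───┴─┬─────┤
│↓ ↲│↑ ↰│↓│B ← ↰│↓ ← ↰│
│ ╶─┴─╴ │ └───┐ ╵ ┌─╴ │
│↳ → → ↑│↳ → ↓│↑ ↲│↱ ↑│
├───────┴───╴ ├───┤ ╶─┤
│↓ ← ← ← ← ← ↲│↱ ↓│↑ ↰│
│ ╶───────────┘ ╷ └─╴ │
│↳ → → → → → → ↑│↳ → ↑│
└───────────────┴─────┘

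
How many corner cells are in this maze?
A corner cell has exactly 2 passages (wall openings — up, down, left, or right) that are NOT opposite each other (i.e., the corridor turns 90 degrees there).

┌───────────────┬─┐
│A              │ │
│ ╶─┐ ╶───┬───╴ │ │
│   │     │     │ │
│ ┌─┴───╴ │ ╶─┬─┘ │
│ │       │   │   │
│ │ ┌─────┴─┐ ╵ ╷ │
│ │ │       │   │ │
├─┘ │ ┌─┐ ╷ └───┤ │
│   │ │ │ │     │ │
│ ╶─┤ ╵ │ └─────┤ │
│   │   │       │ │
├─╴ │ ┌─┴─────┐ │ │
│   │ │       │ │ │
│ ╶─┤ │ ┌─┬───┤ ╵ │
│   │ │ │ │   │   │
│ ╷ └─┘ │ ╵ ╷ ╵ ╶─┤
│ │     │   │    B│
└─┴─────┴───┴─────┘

Counting corner cells (2 non-opposite passages):
Total corners: 35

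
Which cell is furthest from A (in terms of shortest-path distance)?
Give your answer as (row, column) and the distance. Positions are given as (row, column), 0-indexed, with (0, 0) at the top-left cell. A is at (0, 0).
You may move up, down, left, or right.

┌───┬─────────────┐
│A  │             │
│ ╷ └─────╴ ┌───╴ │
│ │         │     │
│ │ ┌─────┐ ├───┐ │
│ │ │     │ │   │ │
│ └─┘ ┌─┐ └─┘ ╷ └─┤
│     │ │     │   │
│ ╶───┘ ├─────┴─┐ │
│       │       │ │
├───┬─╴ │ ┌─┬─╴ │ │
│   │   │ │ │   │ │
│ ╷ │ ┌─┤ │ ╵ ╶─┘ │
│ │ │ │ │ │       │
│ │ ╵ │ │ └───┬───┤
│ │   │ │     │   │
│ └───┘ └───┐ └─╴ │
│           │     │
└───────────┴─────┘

Computing BFS distances from A to all cells:
Furthest cell: (7, 7)
Distance: 36 steps

Path from A to the furthest cell:

┌───┬─────────────┐
│A  │             │
│ ╷ └─────╴ ┌───╴ │
│↓│         │     │
│ │ ┌─────┐ ├───┐ │
│↓│ │↱ → ↓│ │↱ ↓│ │
│ └─┘ ┌─┐ └─┘ ╷ └─┤
│↳ → ↑│ │↳ → ↑│↳ ↓│
│ ╶───┘ ├─────┴─┐ │
│       │↓ ← ← ↰│↓│
├───┬─╴ │ ┌─┬─╴ │ │
│   │   │↓│ │↱ ↑│↓│
│ ╷ │ ┌─┤ │ ╵ ╶─┘ │
│ │ │ │ │↓│  ↑ ← ↲│
│ │ ╵ │ │ └───┬───┤
│ │   │ │↳ → ↓│B ↰│
│ └───┘ └───┐ └─╴ │
│           │↳ → ↑│
└───────────┴─────┘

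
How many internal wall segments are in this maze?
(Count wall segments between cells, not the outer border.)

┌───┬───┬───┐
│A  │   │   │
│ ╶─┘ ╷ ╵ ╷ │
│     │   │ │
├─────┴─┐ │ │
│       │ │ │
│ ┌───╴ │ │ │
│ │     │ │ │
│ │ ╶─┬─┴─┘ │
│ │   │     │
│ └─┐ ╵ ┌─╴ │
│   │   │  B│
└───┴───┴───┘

Counting internal wall segments:
Total internal walls: 25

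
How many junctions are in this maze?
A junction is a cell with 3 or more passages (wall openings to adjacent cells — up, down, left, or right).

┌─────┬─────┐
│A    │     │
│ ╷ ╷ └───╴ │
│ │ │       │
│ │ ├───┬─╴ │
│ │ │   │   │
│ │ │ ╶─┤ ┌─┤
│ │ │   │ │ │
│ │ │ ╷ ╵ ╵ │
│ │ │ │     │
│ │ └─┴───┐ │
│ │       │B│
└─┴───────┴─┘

Checking each cell for number of passages:

Junctions found (3+ passages):
  (0, 1): 3 passages
  (1, 5): 3 passages
  (3, 2): 3 passages
  (4, 4): 3 passages
  (4, 5): 3 passages
Total junctions: 5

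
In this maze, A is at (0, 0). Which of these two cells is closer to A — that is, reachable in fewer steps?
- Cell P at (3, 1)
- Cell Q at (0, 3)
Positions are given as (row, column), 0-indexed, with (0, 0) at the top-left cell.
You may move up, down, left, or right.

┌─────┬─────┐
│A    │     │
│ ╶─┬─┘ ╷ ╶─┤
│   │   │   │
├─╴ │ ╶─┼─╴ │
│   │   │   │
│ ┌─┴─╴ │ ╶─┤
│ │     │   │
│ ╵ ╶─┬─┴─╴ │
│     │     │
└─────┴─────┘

Shortest path A → P at (3, 1): 8 steps
Shortest path A → Q at (0, 3): 15 steps

P is closer (8 steps vs 15 steps).

Path to P:

┌─────┬─────┐
│A    │     │
│ ╶─┬─┘ ╷ ╶─┤
│↳ ↓│   │   │
├─╴ │ ╶─┼─╴ │
│↓ ↲│   │   │
│ ┌─┴─╴ │ ╶─┤
│↓│P    │   │
│ ╵ ╶─┬─┴─╴ │
│↳ ↑  │     │
└─────┴─────┘

Path to Q:

┌─────┬─────┐
│A    │Q    │
│ ╶─┬─┘ ╷ ╶─┤
│↳ ↓│↱ ↑│   │
├─╴ │ ╶─┼─╴ │
│↓ ↲│↑ ↰│   │
│ ┌─┴─╴ │ ╶─┤
│↓│↱ → ↑│   │
│ ╵ ╶─┬─┴─╴ │
│↳ ↑  │     │
└─────┴─────┘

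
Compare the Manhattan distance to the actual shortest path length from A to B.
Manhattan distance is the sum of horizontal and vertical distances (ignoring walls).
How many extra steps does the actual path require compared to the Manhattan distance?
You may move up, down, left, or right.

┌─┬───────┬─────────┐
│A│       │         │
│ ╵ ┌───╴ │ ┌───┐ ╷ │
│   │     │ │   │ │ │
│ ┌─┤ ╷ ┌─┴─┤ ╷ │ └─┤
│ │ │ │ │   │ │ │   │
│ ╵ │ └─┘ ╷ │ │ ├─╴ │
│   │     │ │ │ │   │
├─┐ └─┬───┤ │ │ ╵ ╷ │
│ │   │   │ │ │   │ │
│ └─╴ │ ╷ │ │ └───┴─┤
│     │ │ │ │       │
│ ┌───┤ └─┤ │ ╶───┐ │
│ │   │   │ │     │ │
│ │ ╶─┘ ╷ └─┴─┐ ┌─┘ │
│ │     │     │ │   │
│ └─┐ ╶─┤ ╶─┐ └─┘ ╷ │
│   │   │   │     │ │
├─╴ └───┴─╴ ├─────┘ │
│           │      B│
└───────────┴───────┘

Manhattan distance: |9 - 0| + |9 - 0| = 18
Actual path length: 30
Extra steps: 30 - 18 = 12

Solution:

┌─┬───────┬─────────┐
│A│       │         │
│ ╵ ┌───╴ │ ┌───┐ ╷ │
│↓  │     │ │   │ │ │
│ ┌─┤ ╷ ┌─┴─┤ ╷ │ └─┤
│↓│ │ │ │   │ │ │   │
│ ╵ │ └─┘ ╷ │ │ ├─╴ │
│↳ ↓│     │ │ │ │   │
├─┐ └─┬───┤ │ │ ╵ ╷ │
│ │↳ ↓│   │ │ │   │ │
│ └─╴ │ ╷ │ │ └───┴─┤
│↓ ← ↲│ │ │ │       │
│ ┌───┤ └─┤ │ ╶───┐ │
│↓│   │   │ │     │ │
│ │ ╶─┘ ╷ └─┴─┐ ┌─┘ │
│↓│     │↱ → ↓│ │↱ ↓│
│ └─┐ ╶─┤ ╶─┐ └─┘ ╷ │
│↳ ↓│   │↑ ↰│↳ → ↑│↓│
├─╴ └───┴─╴ ├─────┘ │
│  ↳ → → → ↑│      B│
└───────────┴───────┘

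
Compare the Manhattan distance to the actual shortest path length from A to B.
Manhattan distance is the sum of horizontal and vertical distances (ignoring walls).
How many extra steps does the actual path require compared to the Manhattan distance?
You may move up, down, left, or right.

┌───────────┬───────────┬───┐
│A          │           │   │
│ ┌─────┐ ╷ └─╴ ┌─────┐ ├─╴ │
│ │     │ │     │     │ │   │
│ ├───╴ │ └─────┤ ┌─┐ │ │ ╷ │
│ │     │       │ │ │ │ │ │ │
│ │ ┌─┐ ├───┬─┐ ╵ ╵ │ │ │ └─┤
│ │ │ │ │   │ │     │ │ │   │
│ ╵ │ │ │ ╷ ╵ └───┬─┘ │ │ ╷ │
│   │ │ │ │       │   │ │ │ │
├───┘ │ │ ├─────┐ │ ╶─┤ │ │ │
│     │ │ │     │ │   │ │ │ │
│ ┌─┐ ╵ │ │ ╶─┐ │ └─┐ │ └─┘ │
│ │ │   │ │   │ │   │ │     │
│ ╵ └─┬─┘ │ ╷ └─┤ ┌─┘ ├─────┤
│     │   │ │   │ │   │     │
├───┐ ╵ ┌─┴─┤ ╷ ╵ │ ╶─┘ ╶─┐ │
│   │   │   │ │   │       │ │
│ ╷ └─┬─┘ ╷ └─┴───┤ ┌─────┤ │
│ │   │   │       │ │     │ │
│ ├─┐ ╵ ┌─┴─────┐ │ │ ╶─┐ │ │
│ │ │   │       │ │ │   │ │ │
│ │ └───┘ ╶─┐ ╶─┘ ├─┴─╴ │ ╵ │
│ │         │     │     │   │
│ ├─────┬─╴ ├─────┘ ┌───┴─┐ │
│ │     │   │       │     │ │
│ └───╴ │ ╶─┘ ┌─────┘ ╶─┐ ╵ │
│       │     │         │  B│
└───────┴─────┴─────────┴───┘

Manhattan distance: |13 - 0| + |13 - 0| = 26
Actual path length: 36
Extra steps: 36 - 26 = 10

Solution:

┌───────────┬───────────┬───┐
│A → → → ↓  │           │   │
│ ┌─────┐ ╷ └─╴ ┌─────┐ ├─╴ │
│ │     │↓│     │↱ → ↓│ │   │
│ ├───╴ │ └─────┤ ┌─┐ │ │ ╷ │
│ │     │↳ → → ↓│↑│ │↓│ │ │ │
│ │ ┌─┐ ├───┬─┐ ╵ ╵ │ │ │ └─┤
│ │ │ │ │   │ │↳ ↑  │↓│ │   │
│ ╵ │ │ │ ╷ ╵ └───┬─┘ │ │ ╷ │
│   │ │ │ │       │↓ ↲│ │ │ │
├───┘ │ │ ├─────┐ │ ╶─┤ │ │ │
│     │ │ │     │ │↳ ↓│ │ │ │
│ ┌─┐ ╵ │ │ ╶─┐ │ └─┐ │ └─┘ │
│ │ │   │ │   │ │   │↓│     │
│ ╵ └─┬─┘ │ ╷ └─┤ ┌─┘ ├─────┤
│     │   │ │   │ │↓ ↲│↱ → ↓│
├───┐ ╵ ┌─┴─┤ ╷ ╵ │ ╶─┘ ╶─┐ │
│   │   │   │ │   │↳ → ↑  │↓│
│ ╷ └─┬─┘ ╷ └─┴───┤ ┌─────┤ │
│ │   │   │       │ │     │↓│
│ ├─┐ ╵ ┌─┴─────┐ │ │ ╶─┐ │ │
│ │ │   │       │ │ │   │ │↓│
│ │ └───┘ ╶─┐ ╶─┘ ├─┴─╴ │ ╵ │
│ │         │     │     │  ↓│
│ ├─────┬─╴ ├─────┘ ┌───┴─┐ │
│ │     │   │       │     │↓│
│ └───╴ │ ╶─┘ ┌─────┘ ╶─┐ ╵ │
│       │     │         │  B│
└───────┴─────┴─────────┴───┘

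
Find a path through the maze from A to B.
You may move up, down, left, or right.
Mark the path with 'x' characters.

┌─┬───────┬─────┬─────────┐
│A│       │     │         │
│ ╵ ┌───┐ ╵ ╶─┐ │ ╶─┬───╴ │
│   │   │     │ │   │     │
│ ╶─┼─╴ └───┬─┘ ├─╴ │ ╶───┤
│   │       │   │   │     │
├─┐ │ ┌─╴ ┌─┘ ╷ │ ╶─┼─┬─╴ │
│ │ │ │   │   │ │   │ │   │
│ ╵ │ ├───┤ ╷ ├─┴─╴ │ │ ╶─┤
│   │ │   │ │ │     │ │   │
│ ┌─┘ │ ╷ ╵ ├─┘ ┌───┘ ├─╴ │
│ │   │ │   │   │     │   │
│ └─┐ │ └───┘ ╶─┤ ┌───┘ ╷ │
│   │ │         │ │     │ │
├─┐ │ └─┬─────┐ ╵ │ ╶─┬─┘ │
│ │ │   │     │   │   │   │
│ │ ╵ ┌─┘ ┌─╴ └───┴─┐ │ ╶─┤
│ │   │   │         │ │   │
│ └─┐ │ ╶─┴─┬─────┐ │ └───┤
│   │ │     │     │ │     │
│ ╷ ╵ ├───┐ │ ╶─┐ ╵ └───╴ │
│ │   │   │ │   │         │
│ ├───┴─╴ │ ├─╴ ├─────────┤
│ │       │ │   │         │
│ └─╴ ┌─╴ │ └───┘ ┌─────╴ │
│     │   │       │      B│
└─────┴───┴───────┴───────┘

Finding the shortest path through the maze:
Path length: 92 steps
Directions: down → right → up → right → right → right → down → right → up → right → right → down → down → left → down → left → down → down → left → up → left → down → down → right → right → right → up → right → up → right → right → up → left → up → right → up → left → up → right → right → right → right → down → left → left → down → right → right → down → left → down → right → down → left → down → left → left → down → right → down → down → right → right → down → left → left → left → up → up → left → left → left → up → left → left → down → left → down → right → right → down → down → down → right → right → right → up → right → right → right → right → down

Solution:

┌─┬───────┬─────┬─────────┐
│A│x x x x│x x x│x x x x x│
│ ╵ ┌───┐ ╵ ╶─┐ │ ╶─┬───╴ │
│x x│   │x x  │x│x x│x x x│
│ ╶─┼─╴ └───┬─┘ ├─╴ │ ╶───┤
│   │       │x x│x x│x x x│
├─┐ │ ┌─╴ ┌─┘ ╷ │ ╶─┼─┬─╴ │
│ │ │ │   │x x│ │x x│ │x x│
│ ╵ │ ├───┤ ╷ ├─┴─╴ │ │ ╶─┤
│   │ │x x│x│ │x x x│ │x x│
│ ┌─┘ │ ╷ ╵ ├─┘ ┌───┘ ├─╴ │
│ │   │x│x x│x x│     │x x│
│ └─┐ │ └───┘ ╶─┤ ┌───┘ ╷ │
│   │ │x x x x  │ │x x x│ │
├─┐ │ └─┬─────┐ ╵ │ ╶─┬─┘ │
│ │ │   │x x x│   │x x│   │
│ │ ╵ ┌─┘ ┌─╴ └───┴─┐ │ ╶─┤
│ │   │x x│  x x x x│x│   │
│ └─┐ │ ╶─┴─┬─────┐ │ └───┤
│   │ │x x x│     │x│x x x│
│ ╷ ╵ ├───┐ │ ╶─┐ ╵ └───╴ │
│ │   │   │x│   │  x x x x│
│ ├───┴─╴ │ ├─╴ ├─────────┤
│ │       │x│   │x x x x x│
│ └─╴ ┌─╴ │ └───┘ ┌─────╴ │
│     │   │x x x x│      B│
└─────┴───┴───────┴───────┘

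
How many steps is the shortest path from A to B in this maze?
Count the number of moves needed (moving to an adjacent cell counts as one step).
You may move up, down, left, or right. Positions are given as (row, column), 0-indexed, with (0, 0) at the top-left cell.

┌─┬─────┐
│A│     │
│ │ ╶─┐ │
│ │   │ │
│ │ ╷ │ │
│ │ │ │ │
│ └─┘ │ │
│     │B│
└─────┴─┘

Using BFS to find shortest path:
Start: (0, 0), End: (3, 3)
Path found:
(0,0) → (1,0) → (2,0) → (3,0) → (3,1) → (3,2) → (2,2) → (1,2) → (1,1) → (0,1) → (0,2) → (0,3) → (1,3) → (2,3) → (3,3)
Number of steps: 14

Solution:

┌─┬─────┐
│A│↱ → ↓│
│ │ ╶─┐ │
│↓│↑ ↰│↓│
│ │ ╷ │ │
│↓│ │↑│↓│
│ └─┘ │ │
│↳ → ↑│B│
└─────┴─┘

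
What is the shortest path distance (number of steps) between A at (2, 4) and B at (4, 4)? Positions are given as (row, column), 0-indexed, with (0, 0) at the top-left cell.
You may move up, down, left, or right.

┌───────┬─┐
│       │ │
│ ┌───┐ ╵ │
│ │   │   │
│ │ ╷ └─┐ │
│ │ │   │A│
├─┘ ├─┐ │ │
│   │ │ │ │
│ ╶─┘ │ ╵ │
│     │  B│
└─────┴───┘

Finding path from (2, 4) to (4, 4):
Path: (2,4) → (3,4) → (4,4)
Distance: 2 steps

Solution:

┌───────┬─┐
│       │ │
│ ┌───┐ ╵ │
│ │   │   │
│ │ ╷ └─┐ │
│ │ │   │A│
├─┘ ├─┐ │ │
│   │ │ │↓│
│ ╶─┘ │ ╵ │
│     │  B│
└─────┴───┘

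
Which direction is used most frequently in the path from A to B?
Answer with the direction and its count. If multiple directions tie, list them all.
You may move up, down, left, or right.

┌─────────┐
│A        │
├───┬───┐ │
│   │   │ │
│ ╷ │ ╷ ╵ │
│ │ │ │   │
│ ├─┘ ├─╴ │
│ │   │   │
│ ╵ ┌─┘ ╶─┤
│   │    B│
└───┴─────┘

Directions: right, right, right, right, down, down, down, left, down, right
Counts: {'right': 5, 'down': 4, 'left': 1}
Most common: right (5 times)

Solution:

┌─────────┐
│A → → → ↓│
├───┬───┐ │
│   │   │↓│
│ ╷ │ ╷ ╵ │
│ │ │ │  ↓│
│ ├─┘ ├─╴ │
│ │   │↓ ↲│
│ ╵ ┌─┘ ╶─┤
│   │  ↳ B│
└───┴─────┘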